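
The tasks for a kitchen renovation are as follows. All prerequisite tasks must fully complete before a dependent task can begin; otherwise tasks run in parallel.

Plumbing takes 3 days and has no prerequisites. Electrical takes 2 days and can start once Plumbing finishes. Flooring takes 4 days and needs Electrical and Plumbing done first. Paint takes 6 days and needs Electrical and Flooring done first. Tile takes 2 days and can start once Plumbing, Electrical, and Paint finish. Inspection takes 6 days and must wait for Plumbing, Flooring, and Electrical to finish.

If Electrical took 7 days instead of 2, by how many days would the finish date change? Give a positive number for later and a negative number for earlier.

5

Critical path before the change: Plumbing→Electrical→Flooring→Paint→Tile = 3+2+4+6+2 = 17 giving 17 days.
Electrical lies on that path, so at 7 days the path becomes 22 days.
That remains the longest chain; total 22 days.
Change in finish: 22 − 17 = +5 days.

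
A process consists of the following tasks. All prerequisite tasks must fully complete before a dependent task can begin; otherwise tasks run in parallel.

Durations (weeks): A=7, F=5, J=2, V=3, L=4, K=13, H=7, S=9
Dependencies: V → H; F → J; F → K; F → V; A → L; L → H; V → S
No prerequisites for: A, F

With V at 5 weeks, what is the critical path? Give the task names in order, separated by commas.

F, V, S

Critical path before the change: A→L→H = 7+4+7 = 18 giving 18 weeks.
V has 1 week of float (longest path through it is 17).
Now F→V→S = 5+5+9 = 19 is longest, so the finish becomes 19 weeks.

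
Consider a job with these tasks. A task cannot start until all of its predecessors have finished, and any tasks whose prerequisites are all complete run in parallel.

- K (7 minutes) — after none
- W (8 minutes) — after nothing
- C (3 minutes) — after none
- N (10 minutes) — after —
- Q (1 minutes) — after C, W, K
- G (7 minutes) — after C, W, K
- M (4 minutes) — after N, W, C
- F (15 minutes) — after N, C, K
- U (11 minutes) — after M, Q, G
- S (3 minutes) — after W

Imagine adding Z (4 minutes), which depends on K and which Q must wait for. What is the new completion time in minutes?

Originally the job takes 26 minutes.
With Z inserted, Q now waits for max(C, W, K, Z).
New critical path: W→G→U = 8+7+11 = 26 ⇒ 26 minutes.

26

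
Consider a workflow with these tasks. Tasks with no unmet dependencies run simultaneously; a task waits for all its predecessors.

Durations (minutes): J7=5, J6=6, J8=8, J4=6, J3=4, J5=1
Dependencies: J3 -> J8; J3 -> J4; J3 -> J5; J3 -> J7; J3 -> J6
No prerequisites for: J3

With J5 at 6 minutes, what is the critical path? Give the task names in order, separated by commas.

Actual critical path: J3→J8 = 4+8 = 12 ⇒ 12 minutes.
J5 has 7 minutes of float (longest path through it is 5).
The critical path is still J3→J8; finish is now 12 minutes.

J3, J8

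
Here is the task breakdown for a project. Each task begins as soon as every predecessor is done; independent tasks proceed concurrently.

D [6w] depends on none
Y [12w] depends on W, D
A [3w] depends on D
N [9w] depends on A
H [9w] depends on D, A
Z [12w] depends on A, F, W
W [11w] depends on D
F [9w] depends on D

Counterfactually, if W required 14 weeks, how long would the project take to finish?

32

As given, the longest chain is D→W→Y = 6+11+12 = 29, so the finish is 29 weeks.
W is on the critical path; changing it to 14 makes that path 32 weeks.
That remains the longest chain; total 32 weeks.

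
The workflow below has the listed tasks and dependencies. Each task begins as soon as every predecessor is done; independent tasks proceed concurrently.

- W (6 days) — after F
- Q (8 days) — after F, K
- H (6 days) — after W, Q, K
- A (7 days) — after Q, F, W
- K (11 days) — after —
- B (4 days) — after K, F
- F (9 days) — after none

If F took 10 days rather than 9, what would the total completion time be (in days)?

Critical path before the change: K→Q→A = 11+8+7 = 26 giving 26 days.
The longest path through F is only 24 days, so F has float 2.
That remains the longest chain; total 26 days.

26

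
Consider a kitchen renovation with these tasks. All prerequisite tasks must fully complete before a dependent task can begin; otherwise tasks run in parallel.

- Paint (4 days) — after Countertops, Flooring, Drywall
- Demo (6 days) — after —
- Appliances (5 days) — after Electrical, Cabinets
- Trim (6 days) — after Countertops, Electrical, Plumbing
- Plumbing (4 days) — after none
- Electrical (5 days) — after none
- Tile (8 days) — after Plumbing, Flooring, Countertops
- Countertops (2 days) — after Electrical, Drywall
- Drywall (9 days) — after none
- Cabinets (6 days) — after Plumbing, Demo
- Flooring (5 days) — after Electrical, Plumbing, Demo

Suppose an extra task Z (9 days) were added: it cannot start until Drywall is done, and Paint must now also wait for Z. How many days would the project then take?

Originally the project takes 19 days.
With Z inserted, Paint now waits for max(Countertops, Flooring, Drywall, Z).
New critical path: Drywall→Z→Paint = 9+9+4 = 22 ⇒ 22 days.

22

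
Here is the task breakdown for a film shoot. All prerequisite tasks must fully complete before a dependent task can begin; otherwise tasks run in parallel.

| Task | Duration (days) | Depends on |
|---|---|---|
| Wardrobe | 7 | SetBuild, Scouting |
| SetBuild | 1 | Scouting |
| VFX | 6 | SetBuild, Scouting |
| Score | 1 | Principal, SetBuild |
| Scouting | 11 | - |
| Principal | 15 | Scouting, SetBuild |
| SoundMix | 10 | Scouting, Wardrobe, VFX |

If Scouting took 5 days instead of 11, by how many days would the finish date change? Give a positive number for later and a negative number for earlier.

The binding path is Scouting→SetBuild→Wardrobe→SoundMix = 11+1+7+10 = 29; finish at 29 days.
Scouting is on the critical path; changing it to 5 makes that path 23 days.
No other chain overtakes it, so the finish is 23 days.
Change in finish: 23 − 29 = -6 days.

-6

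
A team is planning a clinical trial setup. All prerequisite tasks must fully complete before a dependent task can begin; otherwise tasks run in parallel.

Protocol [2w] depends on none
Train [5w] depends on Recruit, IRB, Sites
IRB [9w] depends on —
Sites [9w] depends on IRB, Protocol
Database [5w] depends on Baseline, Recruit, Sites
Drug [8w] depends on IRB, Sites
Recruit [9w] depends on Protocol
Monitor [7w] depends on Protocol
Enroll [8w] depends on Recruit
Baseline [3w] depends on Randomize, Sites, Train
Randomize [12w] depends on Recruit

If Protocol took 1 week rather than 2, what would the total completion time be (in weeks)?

Baseline: Protocol→Recruit→Randomize→Baseline→Database = 2+9+12+3+5 = 31 → 31 weeks.
Since Protocol is critical, the -1 change carries straight to that chain (now 30 weeks).
The binding chain switches to IRB→Sites→Train→Baseline→Database = 9+9+5+3+5 = 31; finish 31 weeks.

31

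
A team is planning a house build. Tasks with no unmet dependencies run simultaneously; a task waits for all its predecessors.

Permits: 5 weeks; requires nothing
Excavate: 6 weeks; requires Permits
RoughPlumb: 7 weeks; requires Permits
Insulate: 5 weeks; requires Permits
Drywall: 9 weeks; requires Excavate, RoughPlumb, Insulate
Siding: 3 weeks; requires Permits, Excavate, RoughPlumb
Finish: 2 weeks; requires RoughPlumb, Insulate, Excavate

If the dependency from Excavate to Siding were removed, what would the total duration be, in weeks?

21

Before: longest chain Permits→RoughPlumb→Drywall = 5+7+9 = 21, finish 21.
Dropping Excavate→Siding doesn't change Siding's earliest start (12); another predecessor still binds.
New critical path: Permits→RoughPlumb→Drywall = 5+7+9 = 21 ⇒ 21 weeks.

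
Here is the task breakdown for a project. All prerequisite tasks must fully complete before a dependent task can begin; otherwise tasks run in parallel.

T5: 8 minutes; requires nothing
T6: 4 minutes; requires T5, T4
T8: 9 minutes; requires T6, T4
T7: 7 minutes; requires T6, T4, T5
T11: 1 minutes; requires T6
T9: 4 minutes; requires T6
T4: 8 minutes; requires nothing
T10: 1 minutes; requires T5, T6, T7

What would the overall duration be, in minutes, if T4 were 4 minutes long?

The binding path is T4→T6→T8 = 8+4+9 = 21; finish at 21 minutes.
Since T4 is critical, the -4 change carries straight to that chain (now 17 minutes).
The binding chain switches to T5→T6→T8 = 8+4+9 = 21; finish 21 minutes.

21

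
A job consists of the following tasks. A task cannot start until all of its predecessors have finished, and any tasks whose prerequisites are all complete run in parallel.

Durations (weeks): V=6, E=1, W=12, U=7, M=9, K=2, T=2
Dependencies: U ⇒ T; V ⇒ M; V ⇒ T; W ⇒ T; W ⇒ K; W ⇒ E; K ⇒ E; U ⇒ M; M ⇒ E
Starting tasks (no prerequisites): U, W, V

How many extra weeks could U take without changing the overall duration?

The longest chain is U→M→E = 7+9+1 = 17; overall finish 17 weeks.
U finishes as early as 7 and must finish by 7.
Slack of U = 0 − 0 = 0 weeks.

0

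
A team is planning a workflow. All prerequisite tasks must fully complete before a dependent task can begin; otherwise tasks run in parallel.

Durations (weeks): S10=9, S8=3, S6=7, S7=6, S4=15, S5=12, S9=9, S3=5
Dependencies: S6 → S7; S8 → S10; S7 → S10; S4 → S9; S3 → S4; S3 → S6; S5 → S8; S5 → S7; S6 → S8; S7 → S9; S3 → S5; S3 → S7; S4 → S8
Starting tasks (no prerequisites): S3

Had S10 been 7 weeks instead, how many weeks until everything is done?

The binding path is S3→S4→S8→S10 = 5+15+3+9 = 32; finish at 32 weeks.
S10 lies on that path, so at 7 weeks the path becomes 30 weeks.
The binding chain switches to S3→S5→S7→S9 = 5+12+6+9 = 32; finish 32 weeks.

32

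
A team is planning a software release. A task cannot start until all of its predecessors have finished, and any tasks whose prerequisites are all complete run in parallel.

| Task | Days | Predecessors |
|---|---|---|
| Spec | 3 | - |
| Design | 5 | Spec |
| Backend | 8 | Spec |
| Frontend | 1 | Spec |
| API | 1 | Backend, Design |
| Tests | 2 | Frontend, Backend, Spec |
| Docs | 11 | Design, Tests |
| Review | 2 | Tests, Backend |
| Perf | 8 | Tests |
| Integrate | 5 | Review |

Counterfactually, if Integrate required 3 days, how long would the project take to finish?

24

Baseline: Spec→Backend→Tests→Docs = 3+8+2+11 = 24 → 24 days.
The longest path through Integrate is only 20 days, so Integrate has float 4.
The critical path is still Spec→Backend→Tests→Docs; finish is now 24 days.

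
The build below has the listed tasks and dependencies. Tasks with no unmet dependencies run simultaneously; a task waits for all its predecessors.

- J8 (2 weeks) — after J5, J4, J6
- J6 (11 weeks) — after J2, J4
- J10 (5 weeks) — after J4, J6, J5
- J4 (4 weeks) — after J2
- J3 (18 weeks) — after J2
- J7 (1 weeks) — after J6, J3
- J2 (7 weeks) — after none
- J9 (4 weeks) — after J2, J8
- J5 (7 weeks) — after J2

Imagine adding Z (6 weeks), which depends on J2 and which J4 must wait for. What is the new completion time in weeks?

34

Originally the schedule takes 28 weeks.
With Z inserted, J4 now waits for max(J2, Z).
New critical path: J2→Z→J4→J6→J8→J9 = 7+6+4+11+2+4 = 34 ⇒ 34 weeks.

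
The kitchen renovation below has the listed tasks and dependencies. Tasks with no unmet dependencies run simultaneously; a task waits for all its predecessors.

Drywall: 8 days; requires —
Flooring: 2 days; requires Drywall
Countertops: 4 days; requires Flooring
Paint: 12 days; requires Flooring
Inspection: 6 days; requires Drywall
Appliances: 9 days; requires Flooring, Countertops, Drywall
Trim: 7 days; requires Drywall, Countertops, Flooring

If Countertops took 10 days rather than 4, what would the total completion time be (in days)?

29

Actual critical path: Drywall→Flooring→Countertops→Appliances = 8+2+4+9 = 23 ⇒ 23 days.
Since Countertops is critical, the +6 change carries straight to that chain (now 29 days).
The critical path is still Drywall→Flooring→Countertops→Appliances; finish is now 29 days.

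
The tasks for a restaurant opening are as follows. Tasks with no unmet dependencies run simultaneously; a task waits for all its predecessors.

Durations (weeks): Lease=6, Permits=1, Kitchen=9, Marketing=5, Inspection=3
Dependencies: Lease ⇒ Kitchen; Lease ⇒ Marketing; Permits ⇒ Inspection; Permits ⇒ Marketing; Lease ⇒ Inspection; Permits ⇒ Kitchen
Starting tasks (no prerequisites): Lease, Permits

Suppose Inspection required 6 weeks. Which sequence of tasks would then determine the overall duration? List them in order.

As given, the longest chain is Lease→Kitchen = 6+9 = 15, so the finish is 15 weeks.
The longest path through Inspection is only 9 weeks, so Inspection has float 6.
The critical path is still Lease→Kitchen; finish is now 15 weeks.

Lease, Kitchen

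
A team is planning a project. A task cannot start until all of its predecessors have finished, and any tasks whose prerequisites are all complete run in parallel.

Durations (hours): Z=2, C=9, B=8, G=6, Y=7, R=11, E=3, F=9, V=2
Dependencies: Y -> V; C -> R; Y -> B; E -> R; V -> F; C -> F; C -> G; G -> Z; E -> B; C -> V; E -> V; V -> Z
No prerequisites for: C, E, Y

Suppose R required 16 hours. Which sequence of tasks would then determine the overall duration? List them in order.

C, R

Baseline: C→R = 9+11 = 20 → 20 hours.
R lies on that path, so at 16 hours the path becomes 25 hours.
The critical path is still C→R; finish is now 25 hours.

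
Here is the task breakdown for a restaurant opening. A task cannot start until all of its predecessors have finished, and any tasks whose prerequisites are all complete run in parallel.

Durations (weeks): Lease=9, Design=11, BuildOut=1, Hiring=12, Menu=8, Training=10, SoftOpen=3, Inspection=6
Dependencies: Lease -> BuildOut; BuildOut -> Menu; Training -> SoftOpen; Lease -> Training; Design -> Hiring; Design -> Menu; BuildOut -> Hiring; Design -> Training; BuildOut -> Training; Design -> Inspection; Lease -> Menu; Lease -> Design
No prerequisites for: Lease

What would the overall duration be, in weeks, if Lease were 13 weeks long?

37

The binding path is Lease→Design→Training→SoftOpen = 9+11+10+3 = 33; finish at 33 weeks.
Since Lease is critical, the +4 change carries straight to that chain (now 37 weeks).
The critical path is still Lease→Design→Training→SoftOpen; finish is now 37 weeks.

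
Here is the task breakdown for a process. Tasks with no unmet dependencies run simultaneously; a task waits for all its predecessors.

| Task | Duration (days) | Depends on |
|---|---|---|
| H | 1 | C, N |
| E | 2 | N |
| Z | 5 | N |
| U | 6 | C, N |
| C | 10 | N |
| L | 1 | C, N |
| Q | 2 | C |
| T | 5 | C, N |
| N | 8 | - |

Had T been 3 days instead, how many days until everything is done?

The binding path is N→C→U = 8+10+6 = 24; finish at 24 days.
The longest path through T is only 23 days, so T has float 1.
The critical path is still N→C→U; finish is now 24 days.

24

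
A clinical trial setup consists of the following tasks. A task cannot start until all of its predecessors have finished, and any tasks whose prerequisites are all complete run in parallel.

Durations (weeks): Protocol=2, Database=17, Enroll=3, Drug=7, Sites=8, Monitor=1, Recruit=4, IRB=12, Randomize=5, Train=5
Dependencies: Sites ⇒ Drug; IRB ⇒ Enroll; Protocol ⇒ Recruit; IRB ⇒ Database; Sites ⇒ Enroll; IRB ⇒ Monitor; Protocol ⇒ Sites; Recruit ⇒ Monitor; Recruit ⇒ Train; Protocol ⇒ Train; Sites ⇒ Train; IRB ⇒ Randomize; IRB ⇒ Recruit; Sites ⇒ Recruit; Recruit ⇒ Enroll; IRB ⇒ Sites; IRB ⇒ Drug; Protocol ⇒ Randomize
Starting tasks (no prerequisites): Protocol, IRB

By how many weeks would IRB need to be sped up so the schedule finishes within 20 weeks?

9

Current finish: 29 weeks; target: 20.
IRB is on every critical path, so each week cut from IRB cuts the finish by one (this holds down to a finish of 19).
Need 29 − 20 = 9 weeks off IRB → IRB becomes 3 weeks, finish becomes 20.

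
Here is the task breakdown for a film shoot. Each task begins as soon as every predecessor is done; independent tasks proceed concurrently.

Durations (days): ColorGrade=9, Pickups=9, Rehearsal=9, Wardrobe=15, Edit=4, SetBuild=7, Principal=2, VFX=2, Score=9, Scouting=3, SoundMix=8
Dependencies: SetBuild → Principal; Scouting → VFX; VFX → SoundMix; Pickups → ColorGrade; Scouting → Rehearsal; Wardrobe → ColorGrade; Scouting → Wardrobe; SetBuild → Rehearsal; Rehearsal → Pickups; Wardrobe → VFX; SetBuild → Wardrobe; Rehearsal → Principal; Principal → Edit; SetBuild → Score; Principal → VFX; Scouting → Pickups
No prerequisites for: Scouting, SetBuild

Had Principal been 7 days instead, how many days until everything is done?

34

Baseline: SetBuild→Rehearsal→Pickups→ColorGrade = 7+9+9+9 = 34 → 34 days.
Principal is off the critical path — its longest chain is 28 days, giving 6 of slack.
The critical path is still SetBuild→Rehearsal→Pickups→ColorGrade; finish is now 34 days.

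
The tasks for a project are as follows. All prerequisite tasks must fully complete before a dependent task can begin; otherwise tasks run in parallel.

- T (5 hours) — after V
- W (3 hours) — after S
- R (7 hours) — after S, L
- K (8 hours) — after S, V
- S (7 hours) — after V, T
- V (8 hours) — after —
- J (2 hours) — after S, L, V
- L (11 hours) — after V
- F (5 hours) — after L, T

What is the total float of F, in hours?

4

Critical path: V→T→S→K = 8+5+7+8 = 28, so the finish is 28 hours.
Longest path through F: 24 hours (earliest finish 24, latest finish 28).
So F can slip 28 − 24 = 4 hours.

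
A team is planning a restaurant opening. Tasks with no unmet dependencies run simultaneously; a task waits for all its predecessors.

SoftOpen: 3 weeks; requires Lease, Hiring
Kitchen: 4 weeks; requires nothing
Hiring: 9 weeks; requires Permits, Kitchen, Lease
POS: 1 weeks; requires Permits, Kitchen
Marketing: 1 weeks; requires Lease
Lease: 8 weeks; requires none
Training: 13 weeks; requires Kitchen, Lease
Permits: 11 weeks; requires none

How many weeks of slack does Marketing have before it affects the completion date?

14

Permits→Hiring→SoftOpen = 11+9+3 = 23 sets the makespan at 23 weeks.
Marketing finishes as early as 9 and must finish by 23.
Slack of Marketing = 22 − 8 = 14 weeks.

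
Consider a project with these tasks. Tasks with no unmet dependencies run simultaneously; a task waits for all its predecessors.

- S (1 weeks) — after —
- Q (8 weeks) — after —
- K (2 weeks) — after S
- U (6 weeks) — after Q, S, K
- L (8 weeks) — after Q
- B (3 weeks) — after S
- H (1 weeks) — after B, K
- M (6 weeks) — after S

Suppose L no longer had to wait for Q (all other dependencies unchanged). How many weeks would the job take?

14

Original critical path: Q→L = 8+8 = 16 ⇒ 16 weeks.
Without Q→L, L's earliest start moves from 8 to 0.
New critical path: Q→U = 8+6 = 14 ⇒ 14 weeks.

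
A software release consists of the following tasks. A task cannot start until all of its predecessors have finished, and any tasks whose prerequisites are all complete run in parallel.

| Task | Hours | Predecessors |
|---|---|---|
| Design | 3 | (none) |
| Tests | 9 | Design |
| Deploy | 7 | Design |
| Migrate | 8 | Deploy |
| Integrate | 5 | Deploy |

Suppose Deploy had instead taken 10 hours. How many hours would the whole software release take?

21

Actual critical path: Design→Deploy→Migrate = 3+7+8 = 18 ⇒ 18 hours.
Deploy is on the critical path; changing it to 10 makes that path 21 hours.
The critical path is still Design→Deploy→Migrate; finish is now 21 hours.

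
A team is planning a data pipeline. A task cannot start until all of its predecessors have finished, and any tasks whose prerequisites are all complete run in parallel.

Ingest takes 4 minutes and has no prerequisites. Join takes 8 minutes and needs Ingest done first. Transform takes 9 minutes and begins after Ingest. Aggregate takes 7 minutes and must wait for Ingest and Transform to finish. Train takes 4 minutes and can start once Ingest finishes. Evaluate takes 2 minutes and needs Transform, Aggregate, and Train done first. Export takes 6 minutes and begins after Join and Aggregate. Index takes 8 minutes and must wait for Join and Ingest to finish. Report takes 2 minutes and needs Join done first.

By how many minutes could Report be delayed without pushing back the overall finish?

12

The longest chain is Ingest→Transform→Aggregate→Export = 4+9+7+6 = 26; overall finish 26 minutes.
The longest chain containing Report totals 14 minutes.
Float = 26 − 14 = 12.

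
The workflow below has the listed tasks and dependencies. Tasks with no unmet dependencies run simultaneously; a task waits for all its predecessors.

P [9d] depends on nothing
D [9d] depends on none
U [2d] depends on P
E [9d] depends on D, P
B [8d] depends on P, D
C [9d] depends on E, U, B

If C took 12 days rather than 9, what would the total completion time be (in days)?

Baseline: P→E→C = 9+9+9 = 27 → 27 days.
C is on the critical path; changing it to 12 makes that path 30 days.
No other chain overtakes it, so the finish is 30 days.

30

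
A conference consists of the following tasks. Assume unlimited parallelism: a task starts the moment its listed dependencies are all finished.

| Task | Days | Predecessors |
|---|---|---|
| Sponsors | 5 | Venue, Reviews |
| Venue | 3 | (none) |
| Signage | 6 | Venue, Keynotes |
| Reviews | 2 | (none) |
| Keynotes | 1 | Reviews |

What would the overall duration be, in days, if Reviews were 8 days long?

As given, the longest chain is Reviews→Keynotes→Signage = 2+1+6 = 9, so the finish is 9 days.
Since Reviews is critical, the +6 change carries straight to that chain (now 15 days).
The critical path is still Reviews→Keynotes→Signage; finish is now 15 days.

15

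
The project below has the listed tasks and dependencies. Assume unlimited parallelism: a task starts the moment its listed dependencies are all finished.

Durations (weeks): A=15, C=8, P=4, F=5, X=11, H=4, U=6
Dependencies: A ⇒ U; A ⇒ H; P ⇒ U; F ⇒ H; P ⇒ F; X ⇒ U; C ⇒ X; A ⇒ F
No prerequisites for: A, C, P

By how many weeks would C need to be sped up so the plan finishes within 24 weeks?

Current finish: 25 weeks; target: 24.
C is on every critical path, so each week cut from C cuts the finish by one (this holds down to a finish of 24).
Need 25 − 24 = 1 week off C → C becomes 7 weeks, finish becomes 24.

1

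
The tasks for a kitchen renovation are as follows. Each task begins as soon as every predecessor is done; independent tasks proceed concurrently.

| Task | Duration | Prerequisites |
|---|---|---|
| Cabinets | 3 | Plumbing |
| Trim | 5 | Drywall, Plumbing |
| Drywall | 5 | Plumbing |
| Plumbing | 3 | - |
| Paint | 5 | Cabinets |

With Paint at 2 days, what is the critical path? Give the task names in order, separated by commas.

Critical path before the change: Plumbing→Drywall→Trim = 3+5+5 = 13 giving 13 days.
The longest path through Paint is only 11 days, so Paint has float 2.
No other chain overtakes it, so the finish is 13 days.

Plumbing, Drywall, Trim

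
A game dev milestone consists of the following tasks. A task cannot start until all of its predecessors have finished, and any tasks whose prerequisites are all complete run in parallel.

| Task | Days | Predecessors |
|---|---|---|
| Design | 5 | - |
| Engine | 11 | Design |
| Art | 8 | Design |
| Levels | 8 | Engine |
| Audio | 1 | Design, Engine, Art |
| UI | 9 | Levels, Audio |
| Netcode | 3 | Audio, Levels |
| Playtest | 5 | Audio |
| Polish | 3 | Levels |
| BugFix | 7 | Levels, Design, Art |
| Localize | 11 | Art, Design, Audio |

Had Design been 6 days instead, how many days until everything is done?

34

Actual critical path: Design→Engine→Levels→UI = 5+11+8+9 = 33 ⇒ 33 days.
Design is on the critical path; changing it to 6 makes that path 34 days.
The critical path is still Design→Engine→Levels→UI; finish is now 34 days.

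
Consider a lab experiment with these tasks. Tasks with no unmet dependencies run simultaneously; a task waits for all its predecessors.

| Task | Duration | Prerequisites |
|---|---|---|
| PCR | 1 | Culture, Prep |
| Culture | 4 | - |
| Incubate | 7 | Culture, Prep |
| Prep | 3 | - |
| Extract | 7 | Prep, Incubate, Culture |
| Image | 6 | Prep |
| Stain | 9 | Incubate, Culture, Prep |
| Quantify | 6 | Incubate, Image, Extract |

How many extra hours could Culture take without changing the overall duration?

Culture→Incubate→Extract→Quantify = 4+7+7+6 = 24 sets the makespan at 24 hours.
The longest chain containing Culture totals 24 hours.
Float = 24 − 24 = 0.

0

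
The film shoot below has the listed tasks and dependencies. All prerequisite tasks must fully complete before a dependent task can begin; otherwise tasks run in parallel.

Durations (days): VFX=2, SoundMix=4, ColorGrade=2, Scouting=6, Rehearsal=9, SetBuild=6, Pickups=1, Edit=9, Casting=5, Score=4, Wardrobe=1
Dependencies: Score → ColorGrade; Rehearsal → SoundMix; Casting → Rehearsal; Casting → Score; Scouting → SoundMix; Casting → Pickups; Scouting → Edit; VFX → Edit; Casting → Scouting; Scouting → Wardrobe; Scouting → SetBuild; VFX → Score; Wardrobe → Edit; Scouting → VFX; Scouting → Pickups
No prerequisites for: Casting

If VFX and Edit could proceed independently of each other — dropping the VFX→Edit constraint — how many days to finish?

With the dependency in place, Casting→Scouting→VFX→Edit = 5+6+2+9 = 22 sets the finish at 22 days.
Without VFX→Edit, Edit's earliest start moves from 13 to 12.
New critical path: Casting→Scouting→Wardrobe→Edit = 5+6+1+9 = 21 ⇒ 21 days.

21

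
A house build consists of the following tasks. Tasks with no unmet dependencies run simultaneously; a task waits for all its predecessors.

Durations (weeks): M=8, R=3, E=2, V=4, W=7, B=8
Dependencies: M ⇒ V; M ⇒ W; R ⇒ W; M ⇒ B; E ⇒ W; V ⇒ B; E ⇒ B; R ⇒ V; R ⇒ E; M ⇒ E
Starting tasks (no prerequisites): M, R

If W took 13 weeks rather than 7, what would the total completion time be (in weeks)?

As given, the longest chain is M→V→B = 8+4+8 = 20, so the finish is 20 weeks.
W is off the critical path — its longest chain is 17 weeks, giving 3 of slack.
New critical path: M→E→W = 8+2+13 = 23 ⇒ 23 weeks.

23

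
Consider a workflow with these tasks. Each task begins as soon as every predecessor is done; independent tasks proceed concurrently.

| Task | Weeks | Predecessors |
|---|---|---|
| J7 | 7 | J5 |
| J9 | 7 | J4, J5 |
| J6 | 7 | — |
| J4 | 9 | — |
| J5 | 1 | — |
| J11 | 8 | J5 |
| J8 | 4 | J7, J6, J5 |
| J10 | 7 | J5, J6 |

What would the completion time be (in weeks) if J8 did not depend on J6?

16

With the dependency in place, J4→J9 = 9+7 = 16 sets the finish at 16 weeks.
Dropping J6→J8 doesn't change J8's earliest start (8); another predecessor still binds.
New critical path: J4→J9 = 9+7 = 16 ⇒ 16 weeks.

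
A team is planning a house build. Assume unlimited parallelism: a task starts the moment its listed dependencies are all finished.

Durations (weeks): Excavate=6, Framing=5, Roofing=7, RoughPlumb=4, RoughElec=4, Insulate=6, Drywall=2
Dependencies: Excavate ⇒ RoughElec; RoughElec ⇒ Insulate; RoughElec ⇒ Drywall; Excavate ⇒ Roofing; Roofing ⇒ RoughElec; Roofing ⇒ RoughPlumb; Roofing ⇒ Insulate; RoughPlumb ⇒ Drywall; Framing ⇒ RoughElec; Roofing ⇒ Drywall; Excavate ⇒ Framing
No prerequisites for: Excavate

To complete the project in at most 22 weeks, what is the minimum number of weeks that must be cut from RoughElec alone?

1

Current finish: 23 weeks; target: 22.
RoughElec is on every critical path, so each week cut from RoughElec cuts the finish by one (this holds down to a finish of 20).
Need 23 − 22 = 1 week off RoughElec → RoughElec becomes 3 weeks, finish becomes 22.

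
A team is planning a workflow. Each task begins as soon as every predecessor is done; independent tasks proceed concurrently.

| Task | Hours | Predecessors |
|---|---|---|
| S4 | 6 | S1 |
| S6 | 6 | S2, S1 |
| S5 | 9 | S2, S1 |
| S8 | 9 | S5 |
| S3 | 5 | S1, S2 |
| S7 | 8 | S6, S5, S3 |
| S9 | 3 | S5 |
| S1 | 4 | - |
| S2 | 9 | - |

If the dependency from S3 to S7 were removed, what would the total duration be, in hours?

With the dependency in place, S2→S5→S8 = 9+9+9 = 27 sets the finish at 27 hours.
Dropping S3→S7 doesn't change S7's earliest start (18); another predecessor still binds.
The longest chain is now S2→S5→S8 = 9+9+9 = 27, so the project takes 27 hours.

27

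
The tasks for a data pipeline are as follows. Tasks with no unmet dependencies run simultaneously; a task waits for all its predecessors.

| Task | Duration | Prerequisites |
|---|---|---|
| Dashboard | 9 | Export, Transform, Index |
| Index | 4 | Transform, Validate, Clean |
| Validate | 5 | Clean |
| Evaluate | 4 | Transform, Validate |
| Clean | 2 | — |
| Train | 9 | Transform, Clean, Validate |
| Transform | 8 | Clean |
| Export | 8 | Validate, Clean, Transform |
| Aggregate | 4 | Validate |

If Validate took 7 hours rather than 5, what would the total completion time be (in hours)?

27

Actual critical path: Clean→Transform→Export→Dashboard = 2+8+8+9 = 27 ⇒ 27 hours.
Validate has 3 hours of float (longest path through it is 24).
That remains the longest chain; total 27 hours.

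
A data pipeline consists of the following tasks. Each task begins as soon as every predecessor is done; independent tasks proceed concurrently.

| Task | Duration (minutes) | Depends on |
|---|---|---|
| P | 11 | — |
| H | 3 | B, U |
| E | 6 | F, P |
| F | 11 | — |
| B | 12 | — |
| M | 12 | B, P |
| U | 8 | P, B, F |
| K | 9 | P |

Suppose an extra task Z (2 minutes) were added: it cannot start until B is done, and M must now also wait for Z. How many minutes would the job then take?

Originally the job takes 24 minutes.
With Z inserted, M now waits for max(B, P, Z).
New critical path: B→Z→M = 12+2+12 = 26 ⇒ 26 minutes.

26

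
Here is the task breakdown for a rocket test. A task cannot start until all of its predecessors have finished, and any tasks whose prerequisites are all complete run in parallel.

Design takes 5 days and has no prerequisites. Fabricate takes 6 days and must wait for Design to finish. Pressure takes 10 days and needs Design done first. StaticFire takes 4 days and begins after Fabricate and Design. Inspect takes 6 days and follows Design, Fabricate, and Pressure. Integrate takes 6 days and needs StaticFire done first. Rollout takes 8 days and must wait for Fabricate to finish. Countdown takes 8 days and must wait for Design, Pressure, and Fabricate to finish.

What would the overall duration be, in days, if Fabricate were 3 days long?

Actual critical path: Design→Pressure→Countdown = 5+10+8 = 23 ⇒ 23 days.
The longest path through Fabricate is only 21 days, so Fabricate has float 2.
No other chain overtakes it, so the finish is 23 days.

23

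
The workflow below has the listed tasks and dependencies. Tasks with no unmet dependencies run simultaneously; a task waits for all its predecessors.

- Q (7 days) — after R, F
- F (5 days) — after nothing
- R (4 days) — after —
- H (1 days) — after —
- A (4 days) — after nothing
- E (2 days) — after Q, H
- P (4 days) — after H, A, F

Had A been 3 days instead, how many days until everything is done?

14

Actual critical path: F→Q→E = 5+7+2 = 14 ⇒ 14 days.
A is off the critical path — its longest chain is 8 days, giving 6 of slack.
No other chain overtakes it, so the finish is 14 days.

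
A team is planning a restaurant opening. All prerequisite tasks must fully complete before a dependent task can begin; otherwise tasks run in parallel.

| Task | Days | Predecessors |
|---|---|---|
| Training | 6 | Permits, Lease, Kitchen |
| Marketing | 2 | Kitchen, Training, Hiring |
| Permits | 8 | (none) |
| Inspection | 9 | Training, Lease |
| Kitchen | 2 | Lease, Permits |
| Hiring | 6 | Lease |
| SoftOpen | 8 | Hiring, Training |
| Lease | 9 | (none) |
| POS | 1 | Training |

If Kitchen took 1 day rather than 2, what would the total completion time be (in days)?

Actual critical path: Lease→Kitchen→Training→Inspection = 9+2+6+9 = 26 ⇒ 26 days.
Kitchen is on the critical path; changing it to 1 makes that path 25 days.
That remains the longest chain; total 25 days.

25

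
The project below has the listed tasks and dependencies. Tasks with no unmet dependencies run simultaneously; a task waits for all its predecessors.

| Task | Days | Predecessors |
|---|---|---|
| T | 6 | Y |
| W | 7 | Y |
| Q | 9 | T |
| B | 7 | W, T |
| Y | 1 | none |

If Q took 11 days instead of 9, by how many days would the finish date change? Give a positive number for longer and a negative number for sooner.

2

Baseline: Y→T→Q = 1+6+9 = 16 → 16 days.
Q is on the critical path; changing it to 11 makes that path 18 days.
No other chain overtakes it, so the finish is 18 days.
Change in finish: 18 − 16 = +2 days.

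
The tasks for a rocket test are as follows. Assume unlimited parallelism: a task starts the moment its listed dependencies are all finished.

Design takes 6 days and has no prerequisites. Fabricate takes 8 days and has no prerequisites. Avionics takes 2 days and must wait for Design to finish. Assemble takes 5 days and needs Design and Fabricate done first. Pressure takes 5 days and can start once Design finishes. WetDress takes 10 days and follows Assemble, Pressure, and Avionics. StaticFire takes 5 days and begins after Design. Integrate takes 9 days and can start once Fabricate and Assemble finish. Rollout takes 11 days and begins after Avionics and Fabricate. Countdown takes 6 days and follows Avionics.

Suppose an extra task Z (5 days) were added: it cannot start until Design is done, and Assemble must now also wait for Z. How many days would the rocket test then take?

26

Originally the rocket test takes 23 days.
With Z inserted, Assemble now waits for max(Design, Fabricate, Z).
New critical path: Design→Z→Assemble→WetDress = 6+5+5+10 = 26 ⇒ 26 days.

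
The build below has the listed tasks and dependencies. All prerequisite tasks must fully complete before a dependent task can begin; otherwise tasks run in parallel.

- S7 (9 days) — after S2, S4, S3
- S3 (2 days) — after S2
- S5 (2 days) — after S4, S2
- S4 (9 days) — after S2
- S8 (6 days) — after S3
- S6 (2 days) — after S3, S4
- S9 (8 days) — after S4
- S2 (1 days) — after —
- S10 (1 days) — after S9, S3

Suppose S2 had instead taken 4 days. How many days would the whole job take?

22

Critical path before the change: S2→S4→S7 = 1+9+9 = 19 giving 19 days.
S2 is on the critical path; changing it to 4 makes that path 22 days.
The critical path is still S2→S4→S7; finish is now 22 days.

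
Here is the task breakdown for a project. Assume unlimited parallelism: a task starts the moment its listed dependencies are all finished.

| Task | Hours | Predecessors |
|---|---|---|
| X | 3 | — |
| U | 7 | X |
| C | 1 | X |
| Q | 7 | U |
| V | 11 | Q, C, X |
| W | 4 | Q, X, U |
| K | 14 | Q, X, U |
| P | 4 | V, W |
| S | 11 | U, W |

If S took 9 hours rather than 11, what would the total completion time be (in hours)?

Baseline: X→U→Q→W→S = 3+7+7+4+11 = 32 → 32 hours.
S is on the critical path; changing it to 9 makes that path 30 hours.
Now X→U→Q→V→P = 3+7+7+11+4 = 32 is longest, so the finish becomes 32 hours.

32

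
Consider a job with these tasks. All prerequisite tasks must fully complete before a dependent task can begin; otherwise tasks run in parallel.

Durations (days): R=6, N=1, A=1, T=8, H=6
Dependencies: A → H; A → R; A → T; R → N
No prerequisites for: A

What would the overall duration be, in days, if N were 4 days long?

11

As given, the longest chain is A→T = 1+8 = 9, so the finish is 9 days.
N has 1 day of float (longest path through it is 8).
The binding chain switches to A→R→N = 1+6+4 = 11; finish 11 days.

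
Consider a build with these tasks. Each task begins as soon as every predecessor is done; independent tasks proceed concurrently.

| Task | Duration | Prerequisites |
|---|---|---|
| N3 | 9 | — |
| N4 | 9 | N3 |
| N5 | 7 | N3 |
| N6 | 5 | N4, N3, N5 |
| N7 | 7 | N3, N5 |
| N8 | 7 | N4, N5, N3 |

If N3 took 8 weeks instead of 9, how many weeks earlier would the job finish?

1

Critical path before the change: N3→N4→N8 = 9+9+7 = 25 giving 25 weeks.
N3 lies on that path, so at 8 weeks the path becomes 24 weeks.
No other chain overtakes it, so the finish is 24 weeks.
Change in finish: 24 − 25 = -1 weeks.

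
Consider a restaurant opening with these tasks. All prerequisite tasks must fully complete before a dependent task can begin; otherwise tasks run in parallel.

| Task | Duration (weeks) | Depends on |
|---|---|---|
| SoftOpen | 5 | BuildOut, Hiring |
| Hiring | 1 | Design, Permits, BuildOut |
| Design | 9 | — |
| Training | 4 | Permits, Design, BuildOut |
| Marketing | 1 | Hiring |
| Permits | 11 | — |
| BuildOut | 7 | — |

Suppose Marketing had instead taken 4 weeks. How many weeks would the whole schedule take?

Baseline: Permits→Hiring→SoftOpen = 11+1+5 = 17 → 17 weeks.
Marketing has 4 weeks of float (longest path through it is 13).
The critical path is still Permits→Hiring→SoftOpen; finish is now 17 weeks.

17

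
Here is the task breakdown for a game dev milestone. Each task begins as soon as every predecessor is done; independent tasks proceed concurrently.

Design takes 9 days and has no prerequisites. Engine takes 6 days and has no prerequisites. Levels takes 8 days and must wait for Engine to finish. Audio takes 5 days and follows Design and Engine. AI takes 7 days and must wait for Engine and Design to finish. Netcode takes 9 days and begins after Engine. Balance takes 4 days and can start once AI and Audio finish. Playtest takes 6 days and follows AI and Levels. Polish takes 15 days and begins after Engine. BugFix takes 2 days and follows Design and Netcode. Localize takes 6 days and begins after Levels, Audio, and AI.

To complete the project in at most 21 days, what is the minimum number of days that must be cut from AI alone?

1

Current finish: 22 days; target: 21.
AI is on every critical path, so each day cut from AI cuts the finish by one (this holds down to a finish of 21).
Need 22 − 21 = 1 day off AI → AI becomes 6 days, finish becomes 21.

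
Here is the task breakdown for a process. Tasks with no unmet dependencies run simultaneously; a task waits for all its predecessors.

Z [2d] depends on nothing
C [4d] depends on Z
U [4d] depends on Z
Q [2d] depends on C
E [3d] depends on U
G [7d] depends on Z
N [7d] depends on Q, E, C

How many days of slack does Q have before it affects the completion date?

1

Critical path: Z→U→E→N = 2+4+3+7 = 16, so the finish is 16 days.
The longest chain containing Q totals 15 days.
So Q can slip 9 − 8 = 1 day.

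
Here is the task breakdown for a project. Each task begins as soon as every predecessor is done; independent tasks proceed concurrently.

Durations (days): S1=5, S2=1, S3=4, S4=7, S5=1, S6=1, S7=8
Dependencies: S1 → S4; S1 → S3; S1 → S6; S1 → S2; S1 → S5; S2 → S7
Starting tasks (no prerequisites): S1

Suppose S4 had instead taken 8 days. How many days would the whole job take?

The binding path is S1→S2→S7 = 5+1+8 = 14; finish at 14 days.
The longest path through S4 is only 12 days, so S4 has float 2.
No other chain overtakes it, so the finish is 14 days.

14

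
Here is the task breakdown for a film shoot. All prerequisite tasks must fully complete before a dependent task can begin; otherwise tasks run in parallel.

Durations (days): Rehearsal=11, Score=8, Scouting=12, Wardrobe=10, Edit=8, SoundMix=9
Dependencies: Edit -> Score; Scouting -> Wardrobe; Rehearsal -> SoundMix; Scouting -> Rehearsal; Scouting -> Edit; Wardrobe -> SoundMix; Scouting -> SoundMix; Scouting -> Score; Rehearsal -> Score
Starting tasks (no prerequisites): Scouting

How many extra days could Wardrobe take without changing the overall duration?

1

Scouting→Rehearsal→SoundMix = 12+11+9 = 32 sets the makespan at 32 days.
The longest chain containing Wardrobe totals 31 days.
So Wardrobe can slip 23 − 22 = 1 day.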